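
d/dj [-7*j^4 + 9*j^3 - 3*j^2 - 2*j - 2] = -28*j^3 + 27*j^2 - 6*j - 2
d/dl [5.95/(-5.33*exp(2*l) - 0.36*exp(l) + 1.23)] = (63.427*exp(l) + 2.142)*exp(l)/(5.33*exp(2*l) + 0.36*exp(l) - 1.23)^2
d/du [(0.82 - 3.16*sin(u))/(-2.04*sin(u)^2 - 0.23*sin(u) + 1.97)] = (-6.4464*sin(u)^2 + 3.3456*sin(u) - 6.0366)*cos(u)/(4.1616*sin(u)^4 + 0.9384*sin(u)^3 - 7.9847*sin(u)^2 - 0.9062*sin(u) + 3.8809)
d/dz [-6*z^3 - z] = -18*z^2 - 1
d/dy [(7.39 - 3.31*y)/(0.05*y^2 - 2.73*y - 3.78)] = (0.1655*y^2 - 0.739000000000001*y + 32.6865)/(0.0025*y^4 - 0.273*y^3 + 7.0749*y^2 + 20.6388*y + 14.2884)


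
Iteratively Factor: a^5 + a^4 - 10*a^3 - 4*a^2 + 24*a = (a - 2)*(a^4 + 3*a^3 - 4*a^2 - 12*a) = (a - 2)*(a + 2)*(a^3 + a^2 - 6*a) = (a - 2)^2*(a + 2)*(a^2 + 3*a) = a*(a - 2)^2*(a + 2)*(a + 3)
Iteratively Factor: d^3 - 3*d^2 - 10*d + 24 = (d - 4)*(d^2 + d - 6) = (d - 4)*(d + 3)*(d - 2)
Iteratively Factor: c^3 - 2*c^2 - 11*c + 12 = (c + 3)*(c^2 - 5*c + 4) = (c - 4)*(c + 3)*(c - 1)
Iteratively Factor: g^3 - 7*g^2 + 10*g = (g - 5)*(g^2 - 2*g) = g*(g - 5)*(g - 2)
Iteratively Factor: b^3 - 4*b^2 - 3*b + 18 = (b + 2)*(b^2 - 6*b + 9) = (b - 3)*(b + 2)*(b - 3)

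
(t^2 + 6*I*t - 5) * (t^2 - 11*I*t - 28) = t^4 - 5*I*t^3 + 33*t^2 - 113*I*t + 140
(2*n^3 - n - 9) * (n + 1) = 2*n^4 + 2*n^3 - n^2 - 10*n - 9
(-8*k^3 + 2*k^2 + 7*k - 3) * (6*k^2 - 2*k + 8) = -48*k^5 + 28*k^4 - 26*k^3 - 16*k^2 + 62*k - 24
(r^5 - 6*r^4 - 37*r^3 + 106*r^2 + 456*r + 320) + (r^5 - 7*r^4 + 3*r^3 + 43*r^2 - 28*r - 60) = 2*r^5 - 13*r^4 - 34*r^3 + 149*r^2 + 428*r + 260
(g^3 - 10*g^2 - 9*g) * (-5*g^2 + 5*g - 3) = -5*g^5 + 55*g^4 - 8*g^3 - 15*g^2 + 27*g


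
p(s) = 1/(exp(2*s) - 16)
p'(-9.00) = 0.00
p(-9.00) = -0.06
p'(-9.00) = 0.00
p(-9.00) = -0.06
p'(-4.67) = -0.00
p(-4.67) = -0.06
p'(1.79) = -0.18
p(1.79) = 0.05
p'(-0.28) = -0.00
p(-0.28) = -0.06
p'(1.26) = -1.95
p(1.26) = -0.28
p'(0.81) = -0.08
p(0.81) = -0.09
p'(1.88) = -0.12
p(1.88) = 0.04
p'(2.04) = -0.06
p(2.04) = 0.02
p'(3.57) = -0.00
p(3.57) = 0.00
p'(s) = -2*exp(2*s)/(exp(2*s) - 16)^2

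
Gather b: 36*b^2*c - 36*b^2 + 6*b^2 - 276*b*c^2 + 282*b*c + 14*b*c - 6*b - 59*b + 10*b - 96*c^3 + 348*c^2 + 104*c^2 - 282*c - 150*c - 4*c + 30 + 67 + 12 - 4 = b^2*(36*c - 30) + b*(-276*c^2 + 296*c - 55) - 96*c^3 + 452*c^2 - 436*c + 105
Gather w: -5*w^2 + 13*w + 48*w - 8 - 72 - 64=-5*w^2 + 61*w - 144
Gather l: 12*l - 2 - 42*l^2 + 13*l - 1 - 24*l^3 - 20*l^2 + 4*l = -24*l^3 - 62*l^2 + 29*l - 3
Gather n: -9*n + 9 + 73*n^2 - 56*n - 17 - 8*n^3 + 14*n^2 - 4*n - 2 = -8*n^3 + 87*n^2 - 69*n - 10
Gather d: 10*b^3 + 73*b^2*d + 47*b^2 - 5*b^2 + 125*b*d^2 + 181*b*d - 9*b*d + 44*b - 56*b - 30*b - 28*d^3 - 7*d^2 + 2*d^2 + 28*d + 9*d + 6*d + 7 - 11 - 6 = 10*b^3 + 42*b^2 - 42*b - 28*d^3 + d^2*(125*b - 5) + d*(73*b^2 + 172*b + 43) - 10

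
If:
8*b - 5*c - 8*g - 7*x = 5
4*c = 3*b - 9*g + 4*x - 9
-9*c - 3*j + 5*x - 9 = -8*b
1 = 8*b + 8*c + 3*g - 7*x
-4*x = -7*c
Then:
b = 37/67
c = 20/67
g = -48/67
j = -104/67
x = 35/67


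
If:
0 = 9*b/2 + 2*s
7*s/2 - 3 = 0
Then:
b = -8/21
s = 6/7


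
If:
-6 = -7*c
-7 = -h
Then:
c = 6/7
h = 7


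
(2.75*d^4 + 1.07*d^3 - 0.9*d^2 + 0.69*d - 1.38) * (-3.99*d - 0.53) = -10.9725*d^5 - 5.7268*d^4 + 3.0239*d^3 - 2.2761*d^2 + 5.1405*d + 0.7314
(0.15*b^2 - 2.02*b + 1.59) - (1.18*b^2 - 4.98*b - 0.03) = -1.03*b^2 + 2.96*b + 1.62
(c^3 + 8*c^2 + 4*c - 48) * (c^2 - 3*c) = c^5 + 5*c^4 - 20*c^3 - 60*c^2 + 144*c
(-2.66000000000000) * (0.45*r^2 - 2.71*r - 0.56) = -1.197*r^2 + 7.2086*r + 1.4896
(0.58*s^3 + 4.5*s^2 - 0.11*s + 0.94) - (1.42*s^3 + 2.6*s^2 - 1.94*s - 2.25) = -0.84*s^3 + 1.9*s^2 + 1.83*s + 3.19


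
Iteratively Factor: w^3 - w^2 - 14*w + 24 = (w - 2)*(w^2 + w - 12) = (w - 2)*(w + 4)*(w - 3)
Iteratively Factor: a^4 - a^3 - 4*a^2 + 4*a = (a - 2)*(a^3 + a^2 - 2*a) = a*(a - 2)*(a^2 + a - 2) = a*(a - 2)*(a - 1)*(a + 2)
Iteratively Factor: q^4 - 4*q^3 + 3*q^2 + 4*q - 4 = (q - 2)*(q^3 - 2*q^2 - q + 2) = (q - 2)^2*(q^2 - 1) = (q - 2)^2*(q - 1)*(q + 1)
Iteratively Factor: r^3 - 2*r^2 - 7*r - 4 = (r + 1)*(r^2 - 3*r - 4) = (r + 1)^2*(r - 4)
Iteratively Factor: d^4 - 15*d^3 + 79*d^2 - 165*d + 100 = (d - 5)*(d^3 - 10*d^2 + 29*d - 20) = (d - 5)*(d - 1)*(d^2 - 9*d + 20) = (d - 5)*(d - 4)*(d - 1)*(d - 5)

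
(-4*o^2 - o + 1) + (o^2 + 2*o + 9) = -3*o^2 + o + 10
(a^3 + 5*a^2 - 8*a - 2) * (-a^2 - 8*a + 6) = -a^5 - 13*a^4 - 26*a^3 + 96*a^2 - 32*a - 12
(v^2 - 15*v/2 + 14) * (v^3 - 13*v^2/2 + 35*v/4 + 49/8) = v^5 - 14*v^4 + 143*v^3/2 - 301*v^2/2 + 1225*v/16 + 343/4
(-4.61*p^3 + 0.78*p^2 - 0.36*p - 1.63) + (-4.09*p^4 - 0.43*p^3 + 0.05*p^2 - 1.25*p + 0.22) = -4.09*p^4 - 5.04*p^3 + 0.83*p^2 - 1.61*p - 1.41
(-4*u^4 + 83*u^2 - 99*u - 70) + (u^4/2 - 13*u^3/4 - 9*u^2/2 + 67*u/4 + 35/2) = -7*u^4/2 - 13*u^3/4 + 157*u^2/2 - 329*u/4 - 105/2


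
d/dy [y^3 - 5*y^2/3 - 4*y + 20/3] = 3*y^2 - 10*y/3 - 4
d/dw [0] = 0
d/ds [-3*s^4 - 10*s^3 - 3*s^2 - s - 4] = -12*s^3 - 30*s^2 - 6*s - 1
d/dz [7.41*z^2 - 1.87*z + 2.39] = 14.82*z - 1.87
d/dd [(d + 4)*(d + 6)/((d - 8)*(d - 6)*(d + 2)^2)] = 2*(-d^4 - 8*d^3 + 68*d^2 + 312*d - 336)/(d^7 - 22*d^6 + 136*d^5 + 80*d^4 - 2480*d^3 + 32*d^2 + 16896*d + 18432)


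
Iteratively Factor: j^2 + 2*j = (j + 2)*(j)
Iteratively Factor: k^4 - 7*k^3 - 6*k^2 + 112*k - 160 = (k - 5)*(k^3 - 2*k^2 - 16*k + 32) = (k - 5)*(k + 4)*(k^2 - 6*k + 8) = (k - 5)*(k - 2)*(k + 4)*(k - 4)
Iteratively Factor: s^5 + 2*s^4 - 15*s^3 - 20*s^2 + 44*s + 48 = (s + 2)*(s^4 - 15*s^2 + 10*s + 24) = (s - 2)*(s + 2)*(s^3 + 2*s^2 - 11*s - 12) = (s - 3)*(s - 2)*(s + 2)*(s^2 + 5*s + 4) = (s - 3)*(s - 2)*(s + 1)*(s + 2)*(s + 4)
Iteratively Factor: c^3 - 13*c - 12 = (c + 1)*(c^2 - c - 12) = (c + 1)*(c + 3)*(c - 4)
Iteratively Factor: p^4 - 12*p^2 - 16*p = (p)*(p^3 - 12*p - 16) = p*(p + 2)*(p^2 - 2*p - 8) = p*(p - 4)*(p + 2)*(p + 2)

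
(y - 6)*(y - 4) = y^2 - 10*y + 24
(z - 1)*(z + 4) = z^2 + 3*z - 4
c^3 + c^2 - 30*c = c*(c - 5)*(c + 6)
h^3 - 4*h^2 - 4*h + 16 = (h - 4)*(h - 2)*(h + 2)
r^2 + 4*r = r*(r + 4)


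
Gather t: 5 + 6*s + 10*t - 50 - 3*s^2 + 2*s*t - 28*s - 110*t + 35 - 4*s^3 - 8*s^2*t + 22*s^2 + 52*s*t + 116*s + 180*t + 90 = -4*s^3 + 19*s^2 + 94*s + t*(-8*s^2 + 54*s + 80) + 80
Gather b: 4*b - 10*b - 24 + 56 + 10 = 42 - 6*b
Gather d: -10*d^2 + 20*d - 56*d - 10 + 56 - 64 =-10*d^2 - 36*d - 18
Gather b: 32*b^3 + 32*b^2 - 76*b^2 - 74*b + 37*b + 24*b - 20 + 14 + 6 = 32*b^3 - 44*b^2 - 13*b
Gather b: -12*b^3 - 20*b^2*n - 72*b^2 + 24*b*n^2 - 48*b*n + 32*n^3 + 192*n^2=-12*b^3 + b^2*(-20*n - 72) + b*(24*n^2 - 48*n) + 32*n^3 + 192*n^2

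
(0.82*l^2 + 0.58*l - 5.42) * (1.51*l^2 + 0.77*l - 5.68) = 1.2382*l^4 + 1.5072*l^3 - 12.3952*l^2 - 7.4678*l + 30.7856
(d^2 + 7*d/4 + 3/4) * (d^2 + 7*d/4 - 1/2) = d^4 + 7*d^3/2 + 53*d^2/16 + 7*d/16 - 3/8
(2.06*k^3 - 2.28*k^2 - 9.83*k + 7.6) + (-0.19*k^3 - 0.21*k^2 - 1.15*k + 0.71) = 1.87*k^3 - 2.49*k^2 - 10.98*k + 8.31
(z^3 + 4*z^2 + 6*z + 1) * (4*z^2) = 4*z^5 + 16*z^4 + 24*z^3 + 4*z^2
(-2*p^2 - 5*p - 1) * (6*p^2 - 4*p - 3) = -12*p^4 - 22*p^3 + 20*p^2 + 19*p + 3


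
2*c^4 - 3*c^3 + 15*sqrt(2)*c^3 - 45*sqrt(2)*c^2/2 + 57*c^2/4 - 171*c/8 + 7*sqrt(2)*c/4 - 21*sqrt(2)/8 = (c - 3/2)*(c + 7*sqrt(2))*(sqrt(2)*c + 1/2)^2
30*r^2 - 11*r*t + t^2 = (-6*r + t)*(-5*r + t)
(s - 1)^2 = s^2 - 2*s + 1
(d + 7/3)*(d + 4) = d^2 + 19*d/3 + 28/3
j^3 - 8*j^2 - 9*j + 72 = (j - 8)*(j - 3)*(j + 3)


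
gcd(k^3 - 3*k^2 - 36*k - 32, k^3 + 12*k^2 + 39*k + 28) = k^2 + 5*k + 4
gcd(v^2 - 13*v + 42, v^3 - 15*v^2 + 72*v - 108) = v - 6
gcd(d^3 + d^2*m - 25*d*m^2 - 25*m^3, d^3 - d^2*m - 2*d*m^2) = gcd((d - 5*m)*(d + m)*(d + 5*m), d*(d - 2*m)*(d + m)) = d + m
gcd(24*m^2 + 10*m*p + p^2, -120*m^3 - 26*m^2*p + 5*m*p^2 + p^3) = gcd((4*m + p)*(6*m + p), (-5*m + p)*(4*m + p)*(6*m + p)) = 24*m^2 + 10*m*p + p^2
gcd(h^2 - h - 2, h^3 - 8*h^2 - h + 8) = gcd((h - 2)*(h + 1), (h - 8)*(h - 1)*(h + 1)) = h + 1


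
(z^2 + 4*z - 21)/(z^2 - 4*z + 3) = (z + 7)/(z - 1)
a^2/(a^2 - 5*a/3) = 3*a/(3*a - 5)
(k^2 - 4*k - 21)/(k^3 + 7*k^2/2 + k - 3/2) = 2*(k - 7)/(2*k^2 + k - 1)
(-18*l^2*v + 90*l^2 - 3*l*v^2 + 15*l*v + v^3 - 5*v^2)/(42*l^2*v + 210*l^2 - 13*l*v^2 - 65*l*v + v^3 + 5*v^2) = (3*l*v - 15*l + v^2 - 5*v)/(-7*l*v - 35*l + v^2 + 5*v)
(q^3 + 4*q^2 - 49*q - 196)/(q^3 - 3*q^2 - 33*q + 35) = (q^2 + 11*q + 28)/(q^2 + 4*q - 5)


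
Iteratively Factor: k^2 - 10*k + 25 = (k - 5)*(k - 5)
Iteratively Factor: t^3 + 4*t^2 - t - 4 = (t + 4)*(t^2 - 1) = (t - 1)*(t + 4)*(t + 1)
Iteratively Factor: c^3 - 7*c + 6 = (c + 3)*(c^2 - 3*c + 2) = (c - 2)*(c + 3)*(c - 1)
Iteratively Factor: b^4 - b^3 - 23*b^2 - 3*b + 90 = (b + 3)*(b^3 - 4*b^2 - 11*b + 30) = (b - 5)*(b + 3)*(b^2 + b - 6) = (b - 5)*(b + 3)^2*(b - 2)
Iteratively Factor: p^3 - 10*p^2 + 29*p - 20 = (p - 1)*(p^2 - 9*p + 20) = (p - 5)*(p - 1)*(p - 4)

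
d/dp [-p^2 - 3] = -2*p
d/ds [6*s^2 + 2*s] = 12*s + 2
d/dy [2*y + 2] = 2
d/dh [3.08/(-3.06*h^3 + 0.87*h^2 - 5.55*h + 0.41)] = (28.2744*h^2 - 5.3592*h + 17.094)/(3.06*h^3 - 0.87*h^2 + 5.55*h - 0.41)^2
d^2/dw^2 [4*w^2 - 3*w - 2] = 8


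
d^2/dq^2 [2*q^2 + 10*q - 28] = 4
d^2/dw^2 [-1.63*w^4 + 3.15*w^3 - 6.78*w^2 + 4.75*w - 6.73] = -19.56*w^2 + 18.9*w - 13.56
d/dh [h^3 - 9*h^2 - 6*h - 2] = 3*h^2 - 18*h - 6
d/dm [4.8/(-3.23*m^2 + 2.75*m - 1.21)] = (31.008*m - 13.2)/(3.23*m^2 - 2.75*m + 1.21)^2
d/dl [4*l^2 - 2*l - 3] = 8*l - 2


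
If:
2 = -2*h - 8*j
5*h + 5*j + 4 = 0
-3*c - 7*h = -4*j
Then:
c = 73/45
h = -11/15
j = -1/15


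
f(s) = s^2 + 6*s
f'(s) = 2*s + 6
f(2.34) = 19.52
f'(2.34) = 10.68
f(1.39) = 10.27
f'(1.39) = 8.78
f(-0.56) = -3.05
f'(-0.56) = 4.88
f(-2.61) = -8.85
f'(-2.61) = 0.78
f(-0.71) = -3.76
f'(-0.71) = 4.58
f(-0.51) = -2.80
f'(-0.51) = 4.98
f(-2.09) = -8.17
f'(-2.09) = 1.82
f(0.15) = 0.92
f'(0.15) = 6.30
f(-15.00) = 135.00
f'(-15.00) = -24.00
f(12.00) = 216.00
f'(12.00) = 30.00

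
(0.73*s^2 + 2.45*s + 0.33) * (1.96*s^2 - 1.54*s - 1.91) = 1.4308*s^4 + 3.6778*s^3 - 4.5205*s^2 - 5.1877*s - 0.6303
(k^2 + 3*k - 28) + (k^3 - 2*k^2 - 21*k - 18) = k^3 - k^2 - 18*k - 46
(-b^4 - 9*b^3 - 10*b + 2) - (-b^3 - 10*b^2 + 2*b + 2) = -b^4 - 8*b^3 + 10*b^2 - 12*b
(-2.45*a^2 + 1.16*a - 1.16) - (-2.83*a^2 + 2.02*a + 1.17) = 0.38*a^2 - 0.86*a - 2.33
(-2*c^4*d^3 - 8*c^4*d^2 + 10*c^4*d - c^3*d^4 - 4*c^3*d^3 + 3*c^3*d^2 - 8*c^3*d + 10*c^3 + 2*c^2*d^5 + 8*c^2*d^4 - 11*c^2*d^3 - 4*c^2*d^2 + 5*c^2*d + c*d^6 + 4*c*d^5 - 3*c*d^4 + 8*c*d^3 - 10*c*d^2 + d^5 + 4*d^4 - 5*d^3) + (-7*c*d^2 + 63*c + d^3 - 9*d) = -2*c^4*d^3 - 8*c^4*d^2 + 10*c^4*d - c^3*d^4 - 4*c^3*d^3 + 3*c^3*d^2 - 8*c^3*d + 10*c^3 + 2*c^2*d^5 + 8*c^2*d^4 - 11*c^2*d^3 - 4*c^2*d^2 + 5*c^2*d + c*d^6 + 4*c*d^5 - 3*c*d^4 + 8*c*d^3 - 17*c*d^2 + 63*c + d^5 + 4*d^4 - 4*d^3 - 9*d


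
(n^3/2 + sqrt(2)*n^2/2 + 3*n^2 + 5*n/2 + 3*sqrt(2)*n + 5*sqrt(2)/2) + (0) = n^3/2 + sqrt(2)*n^2/2 + 3*n^2 + 5*n/2 + 3*sqrt(2)*n + 5*sqrt(2)/2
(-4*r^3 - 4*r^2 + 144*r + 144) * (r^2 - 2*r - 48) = -4*r^5 + 4*r^4 + 344*r^3 + 48*r^2 - 7200*r - 6912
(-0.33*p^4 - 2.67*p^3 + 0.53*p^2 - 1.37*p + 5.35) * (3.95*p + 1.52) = -1.3035*p^5 - 11.0481*p^4 - 1.9649*p^3 - 4.6059*p^2 + 19.0501*p + 8.132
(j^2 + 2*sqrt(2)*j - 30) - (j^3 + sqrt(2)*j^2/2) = -j^3 - sqrt(2)*j^2/2 + j^2 + 2*sqrt(2)*j - 30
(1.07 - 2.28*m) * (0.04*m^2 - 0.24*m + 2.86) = -0.0912*m^3 + 0.59*m^2 - 6.7776*m + 3.0602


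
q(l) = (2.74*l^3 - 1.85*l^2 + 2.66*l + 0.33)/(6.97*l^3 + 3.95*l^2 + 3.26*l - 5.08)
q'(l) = (-20.91*l^2 - 7.9*l - 3.26)*(2.74*l^3 - 1.85*l^2 + 2.66*l + 0.33)/(6.97*l^3 + 3.95*l^2 + 3.26*l - 5.08)^2 + (8.22*l^2 - 3.7*l + 2.66)/(6.97*l^3 + 3.95*l^2 + 3.26*l - 5.08) = (23.7175*l^4 - 19.2156*l^3 - 65.1959*l^2 + 16.189*l - 14.5886)/(48.5809*l^6 + 55.063*l^5 + 61.0469*l^4 - 45.0612*l^3 - 29.5044*l^2 - 33.1216*l + 25.8064)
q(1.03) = 0.41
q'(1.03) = -0.60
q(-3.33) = 0.57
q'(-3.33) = 0.05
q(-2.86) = 0.60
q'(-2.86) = 0.07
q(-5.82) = 0.49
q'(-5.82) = 0.02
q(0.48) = -0.81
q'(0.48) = -6.75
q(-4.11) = 0.53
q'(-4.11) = 0.04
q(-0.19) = 0.05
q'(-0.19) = -0.63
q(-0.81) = 0.51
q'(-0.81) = -0.64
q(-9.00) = 0.45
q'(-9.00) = 0.01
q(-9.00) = 0.45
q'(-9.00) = 0.01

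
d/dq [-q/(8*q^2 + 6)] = (4*q^2 - 3)/(2*(4*q^2 + 3)^2)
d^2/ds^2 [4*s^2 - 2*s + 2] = 8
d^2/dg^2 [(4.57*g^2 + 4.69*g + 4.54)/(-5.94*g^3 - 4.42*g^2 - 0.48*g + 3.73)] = (-322.492104*g^6 - 992.880504000001*g^5 - 2582.880696*g^4 - 3461.8181*g^3 - 2308.851732*g^2 - 1125.260196*g - 295.748218)/(209.584584*g^9 + 467.860536*g^8 + 398.947032*g^7 - 232.858772*g^6 - 555.34428*g^5 - 279.367068*g^4 + 200.557062*g^3 + 181.906878*g^2 + 20.034576*g - 51.895117)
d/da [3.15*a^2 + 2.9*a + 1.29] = 6.3*a + 2.9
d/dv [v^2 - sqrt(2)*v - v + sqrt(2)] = 2*v - sqrt(2) - 1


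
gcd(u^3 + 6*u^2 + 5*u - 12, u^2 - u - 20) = u + 4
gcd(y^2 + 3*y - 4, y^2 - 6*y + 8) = 1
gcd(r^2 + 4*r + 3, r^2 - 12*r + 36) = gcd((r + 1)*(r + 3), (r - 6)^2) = 1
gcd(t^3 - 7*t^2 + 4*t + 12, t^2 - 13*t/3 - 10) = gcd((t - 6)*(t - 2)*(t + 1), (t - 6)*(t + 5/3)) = t - 6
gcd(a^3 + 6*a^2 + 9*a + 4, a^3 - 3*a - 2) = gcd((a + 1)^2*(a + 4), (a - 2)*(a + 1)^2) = a^2 + 2*a + 1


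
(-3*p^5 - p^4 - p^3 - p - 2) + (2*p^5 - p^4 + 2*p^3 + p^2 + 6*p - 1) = -p^5 - 2*p^4 + p^3 + p^2 + 5*p - 3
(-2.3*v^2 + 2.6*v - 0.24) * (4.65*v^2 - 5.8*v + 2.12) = -10.695*v^4 + 25.43*v^3 - 21.072*v^2 + 6.904*v - 0.5088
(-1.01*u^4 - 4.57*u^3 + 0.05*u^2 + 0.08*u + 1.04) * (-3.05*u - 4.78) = 3.0805*u^5 + 18.7663*u^4 + 21.6921*u^3 - 0.483*u^2 - 3.5544*u - 4.9712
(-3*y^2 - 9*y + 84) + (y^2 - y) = -2*y^2 - 10*y + 84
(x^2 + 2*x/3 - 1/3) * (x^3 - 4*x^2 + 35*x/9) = x^5 - 10*x^4/3 + 8*x^3/9 + 106*x^2/27 - 35*x/27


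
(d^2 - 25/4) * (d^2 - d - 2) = d^4 - d^3 - 33*d^2/4 + 25*d/4 + 25/2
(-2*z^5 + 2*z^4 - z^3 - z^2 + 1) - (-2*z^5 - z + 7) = 2*z^4 - z^3 - z^2 + z - 6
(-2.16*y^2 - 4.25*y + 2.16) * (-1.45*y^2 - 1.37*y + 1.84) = 3.132*y^4 + 9.1217*y^3 - 1.2839*y^2 - 10.7792*y + 3.9744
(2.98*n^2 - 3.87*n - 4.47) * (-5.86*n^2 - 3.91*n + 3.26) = -17.4628*n^4 + 11.0264*n^3 + 51.0407*n^2 + 4.8615*n - 14.5722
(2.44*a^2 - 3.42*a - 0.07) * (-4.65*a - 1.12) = -11.346*a^3 + 13.1702*a^2 + 4.1559*a + 0.0784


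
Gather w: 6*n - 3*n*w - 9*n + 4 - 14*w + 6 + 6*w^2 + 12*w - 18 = -3*n + 6*w^2 + w*(-3*n - 2) - 8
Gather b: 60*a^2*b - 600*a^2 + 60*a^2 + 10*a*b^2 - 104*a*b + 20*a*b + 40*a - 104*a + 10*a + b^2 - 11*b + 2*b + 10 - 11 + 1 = -540*a^2 - 54*a + b^2*(10*a + 1) + b*(60*a^2 - 84*a - 9)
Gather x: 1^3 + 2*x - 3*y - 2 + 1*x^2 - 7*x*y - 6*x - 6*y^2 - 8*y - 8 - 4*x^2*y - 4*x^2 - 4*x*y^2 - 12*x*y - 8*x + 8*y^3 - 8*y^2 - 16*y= x^2*(-4*y - 3) + x*(-4*y^2 - 19*y - 12) + 8*y^3 - 14*y^2 - 27*y - 9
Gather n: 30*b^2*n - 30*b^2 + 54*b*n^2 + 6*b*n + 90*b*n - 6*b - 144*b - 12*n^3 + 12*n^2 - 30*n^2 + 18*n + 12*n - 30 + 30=-30*b^2 - 150*b - 12*n^3 + n^2*(54*b - 18) + n*(30*b^2 + 96*b + 30)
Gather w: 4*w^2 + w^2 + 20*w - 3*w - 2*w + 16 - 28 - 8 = 5*w^2 + 15*w - 20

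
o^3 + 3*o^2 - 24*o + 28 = (o - 2)^2*(o + 7)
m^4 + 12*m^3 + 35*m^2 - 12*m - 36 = (m - 1)*(m + 1)*(m + 6)^2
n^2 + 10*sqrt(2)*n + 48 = (n + 4*sqrt(2))*(n + 6*sqrt(2))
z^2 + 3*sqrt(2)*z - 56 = (z - 4*sqrt(2))*(z + 7*sqrt(2))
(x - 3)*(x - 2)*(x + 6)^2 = x^4 + 7*x^3 - 18*x^2 - 108*x + 216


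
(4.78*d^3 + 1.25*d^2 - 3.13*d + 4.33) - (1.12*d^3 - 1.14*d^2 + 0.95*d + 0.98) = 3.66*d^3 + 2.39*d^2 - 4.08*d + 3.35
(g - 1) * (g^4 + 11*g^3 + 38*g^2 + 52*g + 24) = g^5 + 10*g^4 + 27*g^3 + 14*g^2 - 28*g - 24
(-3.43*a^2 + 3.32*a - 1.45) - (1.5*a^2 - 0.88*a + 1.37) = -4.93*a^2 + 4.2*a - 2.82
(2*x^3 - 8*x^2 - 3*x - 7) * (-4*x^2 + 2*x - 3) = -8*x^5 + 36*x^4 - 10*x^3 + 46*x^2 - 5*x + 21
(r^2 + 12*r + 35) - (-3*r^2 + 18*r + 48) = 4*r^2 - 6*r - 13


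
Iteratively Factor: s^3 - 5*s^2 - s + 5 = (s - 1)*(s^2 - 4*s - 5) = (s - 5)*(s - 1)*(s + 1)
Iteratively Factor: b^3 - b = (b + 1)*(b^2 - b) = b*(b + 1)*(b - 1)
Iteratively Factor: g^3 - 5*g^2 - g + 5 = (g - 1)*(g^2 - 4*g - 5) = (g - 1)*(g + 1)*(g - 5)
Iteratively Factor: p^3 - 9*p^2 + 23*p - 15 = (p - 1)*(p^2 - 8*p + 15) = (p - 5)*(p - 1)*(p - 3)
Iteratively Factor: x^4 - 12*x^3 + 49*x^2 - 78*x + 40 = (x - 2)*(x^3 - 10*x^2 + 29*x - 20) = (x - 5)*(x - 2)*(x^2 - 5*x + 4) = (x - 5)*(x - 4)*(x - 2)*(x - 1)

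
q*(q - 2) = q^2 - 2*q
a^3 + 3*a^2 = a^2*(a + 3)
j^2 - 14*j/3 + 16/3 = (j - 8/3)*(j - 2)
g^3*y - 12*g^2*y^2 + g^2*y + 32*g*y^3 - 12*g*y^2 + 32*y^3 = (g - 8*y)*(g - 4*y)*(g*y + y)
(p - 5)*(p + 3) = p^2 - 2*p - 15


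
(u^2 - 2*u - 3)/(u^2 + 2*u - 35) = (u^2 - 2*u - 3)/(u^2 + 2*u - 35)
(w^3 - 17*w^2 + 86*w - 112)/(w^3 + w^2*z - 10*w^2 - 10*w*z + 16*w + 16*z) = (w - 7)/(w + z)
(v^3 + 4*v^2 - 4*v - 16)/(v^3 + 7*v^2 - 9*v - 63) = (v^3 + 4*v^2 - 4*v - 16)/(v^3 + 7*v^2 - 9*v - 63)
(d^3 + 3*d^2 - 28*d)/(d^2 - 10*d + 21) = d*(d^2 + 3*d - 28)/(d^2 - 10*d + 21)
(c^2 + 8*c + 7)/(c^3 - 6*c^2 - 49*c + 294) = (c + 1)/(c^2 - 13*c + 42)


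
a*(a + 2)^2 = a^3 + 4*a^2 + 4*a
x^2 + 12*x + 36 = (x + 6)^2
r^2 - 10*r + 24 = (r - 6)*(r - 4)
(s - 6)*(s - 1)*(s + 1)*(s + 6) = s^4 - 37*s^2 + 36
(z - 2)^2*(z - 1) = z^3 - 5*z^2 + 8*z - 4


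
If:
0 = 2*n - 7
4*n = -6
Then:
No Solution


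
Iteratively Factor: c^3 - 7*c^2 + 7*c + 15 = (c - 5)*(c^2 - 2*c - 3) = (c - 5)*(c - 3)*(c + 1)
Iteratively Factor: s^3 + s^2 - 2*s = (s - 1)*(s^2 + 2*s) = (s - 1)*(s + 2)*(s)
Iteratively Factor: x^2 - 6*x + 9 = (x - 3)*(x - 3)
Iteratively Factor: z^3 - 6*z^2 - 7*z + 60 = (z - 5)*(z^2 - z - 12) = (z - 5)*(z - 4)*(z + 3)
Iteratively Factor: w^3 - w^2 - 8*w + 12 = (w + 3)*(w^2 - 4*w + 4) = (w - 2)*(w + 3)*(w - 2)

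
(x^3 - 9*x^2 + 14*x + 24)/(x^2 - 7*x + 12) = (x^2 - 5*x - 6)/(x - 3)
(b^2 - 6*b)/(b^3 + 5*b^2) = (b - 6)/(b*(b + 5))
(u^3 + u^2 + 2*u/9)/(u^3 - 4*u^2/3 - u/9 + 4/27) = 3*u*(3*u + 2)/(9*u^2 - 15*u + 4)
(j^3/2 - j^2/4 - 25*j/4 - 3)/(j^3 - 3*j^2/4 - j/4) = (-2*j^3 + j^2 + 25*j + 12)/(j*(-4*j^2 + 3*j + 1))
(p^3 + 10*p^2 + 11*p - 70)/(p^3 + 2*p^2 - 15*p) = (p^2 + 5*p - 14)/(p*(p - 3))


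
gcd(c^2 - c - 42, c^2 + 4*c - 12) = c + 6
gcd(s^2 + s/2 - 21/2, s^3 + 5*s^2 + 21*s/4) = s + 7/2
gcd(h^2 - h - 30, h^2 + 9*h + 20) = h + 5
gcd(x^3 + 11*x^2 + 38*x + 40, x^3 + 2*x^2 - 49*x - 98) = x + 2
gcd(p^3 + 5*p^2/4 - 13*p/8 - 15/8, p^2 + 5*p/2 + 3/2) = p^2 + 5*p/2 + 3/2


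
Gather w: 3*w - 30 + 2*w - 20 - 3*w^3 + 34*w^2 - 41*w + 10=-3*w^3 + 34*w^2 - 36*w - 40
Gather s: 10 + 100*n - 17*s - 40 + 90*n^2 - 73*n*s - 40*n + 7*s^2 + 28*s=90*n^2 + 60*n + 7*s^2 + s*(11 - 73*n) - 30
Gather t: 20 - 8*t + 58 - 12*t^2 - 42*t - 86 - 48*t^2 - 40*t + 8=-60*t^2 - 90*t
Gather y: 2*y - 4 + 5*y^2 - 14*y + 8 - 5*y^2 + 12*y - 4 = 0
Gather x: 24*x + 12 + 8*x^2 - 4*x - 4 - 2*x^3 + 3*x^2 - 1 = -2*x^3 + 11*x^2 + 20*x + 7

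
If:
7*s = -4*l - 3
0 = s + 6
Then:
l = 39/4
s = -6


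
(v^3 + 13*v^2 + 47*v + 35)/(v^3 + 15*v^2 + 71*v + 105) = (v + 1)/(v + 3)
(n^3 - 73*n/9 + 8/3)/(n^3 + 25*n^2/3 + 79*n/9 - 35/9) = (3*n^2 + n - 24)/(3*n^2 + 26*n + 35)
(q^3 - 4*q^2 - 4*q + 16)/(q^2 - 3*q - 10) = (q^2 - 6*q + 8)/(q - 5)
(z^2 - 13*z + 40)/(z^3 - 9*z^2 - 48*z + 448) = (z - 5)/(z^2 - z - 56)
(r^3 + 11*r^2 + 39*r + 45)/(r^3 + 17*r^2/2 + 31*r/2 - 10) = 2*(r^2 + 6*r + 9)/(2*r^2 + 7*r - 4)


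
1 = 1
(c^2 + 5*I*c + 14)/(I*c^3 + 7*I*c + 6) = (-I*c + 7)/(c^2 + 2*I*c + 3)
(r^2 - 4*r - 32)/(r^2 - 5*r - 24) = (r + 4)/(r + 3)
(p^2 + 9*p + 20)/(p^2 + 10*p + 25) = (p + 4)/(p + 5)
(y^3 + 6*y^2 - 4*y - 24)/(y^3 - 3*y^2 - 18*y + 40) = (y^2 + 8*y + 12)/(y^2 - y - 20)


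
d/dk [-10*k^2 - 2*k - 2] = -20*k - 2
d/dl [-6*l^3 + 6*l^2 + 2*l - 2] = -18*l^2 + 12*l + 2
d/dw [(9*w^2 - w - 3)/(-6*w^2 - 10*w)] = 3*(-16*w^2 - 6*w - 5)/(2*w^2*(9*w^2 + 30*w + 25))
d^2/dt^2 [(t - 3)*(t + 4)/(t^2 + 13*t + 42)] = 12*(-2*t^3 - 27*t^2 - 99*t - 51)/(t^6 + 39*t^5 + 633*t^4 + 5473*t^3 + 26586*t^2 + 68796*t + 74088)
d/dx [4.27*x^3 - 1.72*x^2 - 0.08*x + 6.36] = 12.81*x^2 - 3.44*x - 0.08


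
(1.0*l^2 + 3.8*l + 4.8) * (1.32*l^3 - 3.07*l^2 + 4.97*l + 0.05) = 1.32*l^5 + 1.946*l^4 - 0.359999999999998*l^3 + 4.2*l^2 + 24.046*l + 0.24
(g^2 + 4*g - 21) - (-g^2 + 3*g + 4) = 2*g^2 + g - 25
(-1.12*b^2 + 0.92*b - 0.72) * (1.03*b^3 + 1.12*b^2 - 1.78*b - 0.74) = -1.1536*b^5 - 0.3068*b^4 + 2.2824*b^3 - 1.6152*b^2 + 0.6008*b + 0.5328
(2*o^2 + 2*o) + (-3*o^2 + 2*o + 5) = -o^2 + 4*o + 5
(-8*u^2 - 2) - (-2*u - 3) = -8*u^2 + 2*u + 1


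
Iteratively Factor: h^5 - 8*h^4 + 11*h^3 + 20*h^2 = (h + 1)*(h^4 - 9*h^3 + 20*h^2) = (h - 4)*(h + 1)*(h^3 - 5*h^2) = (h - 5)*(h - 4)*(h + 1)*(h^2) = h*(h - 5)*(h - 4)*(h + 1)*(h)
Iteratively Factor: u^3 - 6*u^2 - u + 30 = (u - 3)*(u^2 - 3*u - 10) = (u - 3)*(u + 2)*(u - 5)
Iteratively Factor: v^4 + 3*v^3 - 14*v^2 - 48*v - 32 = (v + 4)*(v^3 - v^2 - 10*v - 8) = (v + 1)*(v + 4)*(v^2 - 2*v - 8) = (v + 1)*(v + 2)*(v + 4)*(v - 4)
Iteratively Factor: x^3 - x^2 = (x - 1)*(x^2) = x*(x - 1)*(x)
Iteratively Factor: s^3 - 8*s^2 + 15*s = (s - 5)*(s^2 - 3*s) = s*(s - 5)*(s - 3)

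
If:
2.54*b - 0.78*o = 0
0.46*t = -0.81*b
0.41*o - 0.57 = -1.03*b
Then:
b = 0.24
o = 0.78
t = -0.42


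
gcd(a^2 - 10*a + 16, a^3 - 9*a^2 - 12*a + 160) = a - 8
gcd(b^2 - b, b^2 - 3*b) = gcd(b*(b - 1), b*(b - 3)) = b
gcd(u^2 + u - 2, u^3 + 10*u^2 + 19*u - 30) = u - 1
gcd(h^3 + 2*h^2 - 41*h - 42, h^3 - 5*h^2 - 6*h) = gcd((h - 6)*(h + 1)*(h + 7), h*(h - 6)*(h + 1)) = h^2 - 5*h - 6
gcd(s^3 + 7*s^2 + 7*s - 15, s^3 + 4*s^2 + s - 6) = s^2 + 2*s - 3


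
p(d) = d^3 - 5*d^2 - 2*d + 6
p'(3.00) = -5.00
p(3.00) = -18.00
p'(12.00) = 310.00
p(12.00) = 990.00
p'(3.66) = 1.59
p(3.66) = -19.27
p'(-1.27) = 15.54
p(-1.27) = -1.57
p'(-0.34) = 1.75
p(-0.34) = 6.06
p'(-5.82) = 157.82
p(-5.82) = -348.86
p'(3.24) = -2.91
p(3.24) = -18.96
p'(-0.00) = -2.00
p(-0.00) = 6.00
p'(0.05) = -2.49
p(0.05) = 5.89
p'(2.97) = -5.24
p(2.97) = -17.85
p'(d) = 3*d^2 - 10*d - 2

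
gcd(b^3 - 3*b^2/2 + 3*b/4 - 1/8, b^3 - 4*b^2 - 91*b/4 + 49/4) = b - 1/2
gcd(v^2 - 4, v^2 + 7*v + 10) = v + 2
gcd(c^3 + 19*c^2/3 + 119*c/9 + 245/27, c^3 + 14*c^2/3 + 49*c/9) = c^2 + 14*c/3 + 49/9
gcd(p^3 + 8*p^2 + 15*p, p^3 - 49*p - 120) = p^2 + 8*p + 15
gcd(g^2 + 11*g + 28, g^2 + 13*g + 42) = g + 7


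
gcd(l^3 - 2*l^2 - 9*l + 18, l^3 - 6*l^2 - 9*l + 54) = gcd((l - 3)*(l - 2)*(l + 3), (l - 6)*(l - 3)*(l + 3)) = l^2 - 9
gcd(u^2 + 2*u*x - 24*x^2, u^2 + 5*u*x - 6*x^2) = u + 6*x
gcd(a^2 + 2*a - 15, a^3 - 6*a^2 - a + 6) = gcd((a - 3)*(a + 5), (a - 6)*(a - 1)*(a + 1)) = 1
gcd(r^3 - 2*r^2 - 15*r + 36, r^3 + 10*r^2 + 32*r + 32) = r + 4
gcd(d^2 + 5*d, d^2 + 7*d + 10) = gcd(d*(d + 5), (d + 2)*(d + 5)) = d + 5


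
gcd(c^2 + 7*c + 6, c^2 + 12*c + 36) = c + 6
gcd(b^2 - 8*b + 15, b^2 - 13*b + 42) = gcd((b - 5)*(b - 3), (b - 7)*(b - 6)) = 1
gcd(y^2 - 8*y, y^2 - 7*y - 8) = y - 8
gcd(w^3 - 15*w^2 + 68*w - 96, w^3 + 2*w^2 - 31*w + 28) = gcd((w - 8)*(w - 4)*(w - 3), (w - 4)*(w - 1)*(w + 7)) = w - 4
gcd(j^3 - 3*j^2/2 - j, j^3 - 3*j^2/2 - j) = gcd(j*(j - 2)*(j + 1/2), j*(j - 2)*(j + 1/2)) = j^3 - 3*j^2/2 - j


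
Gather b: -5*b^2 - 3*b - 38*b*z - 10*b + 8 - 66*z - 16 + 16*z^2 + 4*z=-5*b^2 + b*(-38*z - 13) + 16*z^2 - 62*z - 8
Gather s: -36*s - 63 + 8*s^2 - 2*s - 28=8*s^2 - 38*s - 91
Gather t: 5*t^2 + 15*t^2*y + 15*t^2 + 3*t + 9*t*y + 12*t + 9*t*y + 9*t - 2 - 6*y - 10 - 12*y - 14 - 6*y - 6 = t^2*(15*y + 20) + t*(18*y + 24) - 24*y - 32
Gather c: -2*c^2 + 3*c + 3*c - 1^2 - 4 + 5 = -2*c^2 + 6*c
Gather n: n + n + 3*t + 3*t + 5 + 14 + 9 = 2*n + 6*t + 28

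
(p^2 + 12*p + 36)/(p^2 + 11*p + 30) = (p + 6)/(p + 5)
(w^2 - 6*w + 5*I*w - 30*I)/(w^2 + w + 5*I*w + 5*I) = (w - 6)/(w + 1)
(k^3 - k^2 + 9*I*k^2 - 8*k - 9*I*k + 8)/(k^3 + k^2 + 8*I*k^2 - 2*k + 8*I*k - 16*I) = (k + I)/(k + 2)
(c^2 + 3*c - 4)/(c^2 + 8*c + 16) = (c - 1)/(c + 4)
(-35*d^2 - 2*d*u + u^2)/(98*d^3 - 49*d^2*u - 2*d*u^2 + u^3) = (5*d + u)/(-14*d^2 + 5*d*u + u^2)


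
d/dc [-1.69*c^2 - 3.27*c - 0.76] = -3.38*c - 3.27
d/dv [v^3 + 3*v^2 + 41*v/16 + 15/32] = 3*v^2 + 6*v + 41/16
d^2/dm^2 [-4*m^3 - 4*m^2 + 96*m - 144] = -24*m - 8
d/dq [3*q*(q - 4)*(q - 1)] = 9*q^2 - 30*q + 12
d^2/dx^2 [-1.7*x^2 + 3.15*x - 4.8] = -3.40000000000000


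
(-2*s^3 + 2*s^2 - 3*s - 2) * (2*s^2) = -4*s^5 + 4*s^4 - 6*s^3 - 4*s^2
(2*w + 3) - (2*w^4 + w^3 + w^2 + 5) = -2*w^4 - w^3 - w^2 + 2*w - 2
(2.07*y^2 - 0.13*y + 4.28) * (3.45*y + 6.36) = 7.1415*y^3 + 12.7167*y^2 + 13.9392*y + 27.2208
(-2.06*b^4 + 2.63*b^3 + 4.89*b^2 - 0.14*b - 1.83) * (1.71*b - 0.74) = -3.5226*b^5 + 6.0217*b^4 + 6.4157*b^3 - 3.858*b^2 - 3.0257*b + 1.3542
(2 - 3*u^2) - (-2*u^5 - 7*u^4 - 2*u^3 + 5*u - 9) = 2*u^5 + 7*u^4 + 2*u^3 - 3*u^2 - 5*u + 11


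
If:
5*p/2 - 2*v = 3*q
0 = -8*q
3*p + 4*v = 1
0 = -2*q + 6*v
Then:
No Solution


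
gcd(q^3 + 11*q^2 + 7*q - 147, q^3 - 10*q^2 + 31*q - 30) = q - 3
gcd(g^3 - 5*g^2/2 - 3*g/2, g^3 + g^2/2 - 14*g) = g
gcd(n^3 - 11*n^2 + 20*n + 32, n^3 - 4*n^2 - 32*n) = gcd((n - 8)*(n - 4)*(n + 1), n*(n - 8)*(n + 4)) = n - 8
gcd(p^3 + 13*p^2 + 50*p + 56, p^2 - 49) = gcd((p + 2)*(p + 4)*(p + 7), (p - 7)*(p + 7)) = p + 7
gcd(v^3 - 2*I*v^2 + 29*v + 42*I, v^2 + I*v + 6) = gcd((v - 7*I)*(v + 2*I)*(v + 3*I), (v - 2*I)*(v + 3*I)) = v + 3*I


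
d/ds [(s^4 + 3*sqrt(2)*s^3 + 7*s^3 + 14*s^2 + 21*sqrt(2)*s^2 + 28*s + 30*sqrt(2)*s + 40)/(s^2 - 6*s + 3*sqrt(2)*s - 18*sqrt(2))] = (2*s^5 - 11*s^4 + 12*sqrt(2)*s^4 - 66*sqrt(2)*s^3 - 48*s^3 - 492*sqrt(2)*s^2 - 310*s^2 - 1592*s - 504*sqrt(2)*s - 624*sqrt(2) - 840)/(s^4 - 12*s^3 + 6*sqrt(2)*s^3 - 72*sqrt(2)*s^2 + 54*s^2 - 216*s + 216*sqrt(2)*s + 648)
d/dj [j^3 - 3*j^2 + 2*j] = 3*j^2 - 6*j + 2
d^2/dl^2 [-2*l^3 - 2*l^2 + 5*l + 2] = -12*l - 4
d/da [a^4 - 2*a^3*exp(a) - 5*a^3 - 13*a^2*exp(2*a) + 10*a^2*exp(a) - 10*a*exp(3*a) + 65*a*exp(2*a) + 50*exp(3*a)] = -2*a^3*exp(a) + 4*a^3 - 26*a^2*exp(2*a) + 4*a^2*exp(a) - 15*a^2 - 30*a*exp(3*a) + 104*a*exp(2*a) + 20*a*exp(a) + 140*exp(3*a) + 65*exp(2*a)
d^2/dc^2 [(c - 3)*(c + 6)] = 2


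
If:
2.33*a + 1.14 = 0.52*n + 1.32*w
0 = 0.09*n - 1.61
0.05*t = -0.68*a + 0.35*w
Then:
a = 0.566523605150215*w + 3.5030996661898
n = 17.89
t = -0.704721030042918*w - 47.6421554601812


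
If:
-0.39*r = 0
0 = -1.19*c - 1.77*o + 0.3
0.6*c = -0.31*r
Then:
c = 0.00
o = 0.17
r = 0.00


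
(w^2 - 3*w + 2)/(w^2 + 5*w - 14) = (w - 1)/(w + 7)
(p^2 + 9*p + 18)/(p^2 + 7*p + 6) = (p + 3)/(p + 1)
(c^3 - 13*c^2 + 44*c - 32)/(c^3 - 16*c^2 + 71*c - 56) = (c - 4)/(c - 7)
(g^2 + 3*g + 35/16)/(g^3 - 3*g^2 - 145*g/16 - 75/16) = (4*g + 7)/(4*g^2 - 17*g - 15)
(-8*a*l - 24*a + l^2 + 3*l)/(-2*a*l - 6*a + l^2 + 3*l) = (8*a - l)/(2*a - l)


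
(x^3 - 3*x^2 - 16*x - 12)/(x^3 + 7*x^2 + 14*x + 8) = (x - 6)/(x + 4)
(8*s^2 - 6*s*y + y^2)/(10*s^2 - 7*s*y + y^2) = (-4*s + y)/(-5*s + y)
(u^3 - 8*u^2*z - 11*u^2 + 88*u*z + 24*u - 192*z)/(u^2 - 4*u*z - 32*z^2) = (u^2 - 11*u + 24)/(u + 4*z)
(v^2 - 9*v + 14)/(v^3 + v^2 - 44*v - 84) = (v - 2)/(v^2 + 8*v + 12)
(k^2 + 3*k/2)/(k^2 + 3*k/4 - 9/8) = 4*k/(4*k - 3)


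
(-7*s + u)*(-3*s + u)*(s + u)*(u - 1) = 21*s^3*u - 21*s^3 + 11*s^2*u^2 - 11*s^2*u - 9*s*u^3 + 9*s*u^2 + u^4 - u^3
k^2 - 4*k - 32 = (k - 8)*(k + 4)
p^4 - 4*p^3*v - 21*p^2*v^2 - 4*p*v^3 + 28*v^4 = (p - 7*v)*(p - v)*(p + 2*v)^2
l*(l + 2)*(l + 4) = l^3 + 6*l^2 + 8*l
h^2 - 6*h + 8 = (h - 4)*(h - 2)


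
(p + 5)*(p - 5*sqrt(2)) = p^2 - 5*sqrt(2)*p + 5*p - 25*sqrt(2)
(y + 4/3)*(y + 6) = y^2 + 22*y/3 + 8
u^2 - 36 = (u - 6)*(u + 6)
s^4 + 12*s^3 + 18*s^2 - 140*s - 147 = (s - 3)*(s + 1)*(s + 7)^2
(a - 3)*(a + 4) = a^2 + a - 12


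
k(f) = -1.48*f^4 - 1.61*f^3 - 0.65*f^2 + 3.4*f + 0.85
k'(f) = -5.92*f^3 - 4.83*f^2 - 1.3*f + 3.4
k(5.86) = -2070.76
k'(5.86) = -1361.36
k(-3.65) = -204.61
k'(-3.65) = 231.67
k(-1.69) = -11.05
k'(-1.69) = 20.38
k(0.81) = 1.68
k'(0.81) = -3.97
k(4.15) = -550.30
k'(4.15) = -508.30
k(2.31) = -56.75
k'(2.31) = -98.35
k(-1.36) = -5.99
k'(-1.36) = 11.13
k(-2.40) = -37.90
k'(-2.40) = 60.54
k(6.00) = -2267.99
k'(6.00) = -1457.00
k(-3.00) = -91.61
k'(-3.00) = 123.67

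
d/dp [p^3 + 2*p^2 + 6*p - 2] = 3*p^2 + 4*p + 6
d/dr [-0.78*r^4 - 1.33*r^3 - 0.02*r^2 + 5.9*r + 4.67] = -3.12*r^3 - 3.99*r^2 - 0.04*r + 5.9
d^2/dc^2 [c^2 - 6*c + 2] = 2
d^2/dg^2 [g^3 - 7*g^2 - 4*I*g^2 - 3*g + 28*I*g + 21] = 6*g - 14 - 8*I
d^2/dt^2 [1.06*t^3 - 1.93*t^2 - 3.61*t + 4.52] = 6.36*t - 3.86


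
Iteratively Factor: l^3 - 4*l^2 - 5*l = (l - 5)*(l^2 + l) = l*(l - 5)*(l + 1)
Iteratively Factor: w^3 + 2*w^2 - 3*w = (w - 1)*(w^2 + 3*w) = w*(w - 1)*(w + 3)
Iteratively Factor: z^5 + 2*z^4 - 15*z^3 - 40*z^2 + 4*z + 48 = (z + 2)*(z^4 - 15*z^2 - 10*z + 24) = (z - 4)*(z + 2)*(z^3 + 4*z^2 + z - 6) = (z - 4)*(z + 2)*(z + 3)*(z^2 + z - 2) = (z - 4)*(z - 1)*(z + 2)*(z + 3)*(z + 2)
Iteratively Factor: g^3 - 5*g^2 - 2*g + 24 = (g + 2)*(g^2 - 7*g + 12) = (g - 4)*(g + 2)*(g - 3)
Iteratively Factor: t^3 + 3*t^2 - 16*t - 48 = (t + 4)*(t^2 - t - 12) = (t - 4)*(t + 4)*(t + 3)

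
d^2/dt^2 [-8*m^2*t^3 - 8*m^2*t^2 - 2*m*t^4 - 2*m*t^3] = 4*m*(-12*m*t - 4*m - 6*t^2 - 3*t)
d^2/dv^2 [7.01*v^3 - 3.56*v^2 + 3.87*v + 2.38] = 42.06*v - 7.12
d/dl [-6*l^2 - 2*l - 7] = -12*l - 2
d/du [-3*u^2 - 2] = -6*u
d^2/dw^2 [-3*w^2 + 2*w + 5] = -6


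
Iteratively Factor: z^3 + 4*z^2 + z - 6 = (z + 2)*(z^2 + 2*z - 3) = (z + 2)*(z + 3)*(z - 1)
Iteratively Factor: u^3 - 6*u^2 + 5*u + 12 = (u - 3)*(u^2 - 3*u - 4) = (u - 4)*(u - 3)*(u + 1)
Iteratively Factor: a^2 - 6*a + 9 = (a - 3)*(a - 3)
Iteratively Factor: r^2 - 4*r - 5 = (r + 1)*(r - 5)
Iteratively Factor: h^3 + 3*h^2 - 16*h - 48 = (h + 3)*(h^2 - 16) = (h - 4)*(h + 3)*(h + 4)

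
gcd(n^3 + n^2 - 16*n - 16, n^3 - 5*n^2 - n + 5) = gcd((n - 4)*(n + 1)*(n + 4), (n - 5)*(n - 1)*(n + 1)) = n + 1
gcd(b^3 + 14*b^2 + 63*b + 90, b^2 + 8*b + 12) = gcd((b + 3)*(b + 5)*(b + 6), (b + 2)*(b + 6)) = b + 6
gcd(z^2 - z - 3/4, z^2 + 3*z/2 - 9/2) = z - 3/2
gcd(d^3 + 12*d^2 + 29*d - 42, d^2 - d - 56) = d + 7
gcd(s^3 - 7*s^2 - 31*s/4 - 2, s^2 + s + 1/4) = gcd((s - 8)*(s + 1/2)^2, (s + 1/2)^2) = s^2 + s + 1/4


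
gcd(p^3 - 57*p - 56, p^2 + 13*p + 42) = p + 7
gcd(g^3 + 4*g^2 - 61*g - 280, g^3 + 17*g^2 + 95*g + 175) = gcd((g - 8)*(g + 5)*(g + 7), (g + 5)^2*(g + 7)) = g^2 + 12*g + 35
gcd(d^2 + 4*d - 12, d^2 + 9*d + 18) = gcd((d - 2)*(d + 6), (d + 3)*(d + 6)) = d + 6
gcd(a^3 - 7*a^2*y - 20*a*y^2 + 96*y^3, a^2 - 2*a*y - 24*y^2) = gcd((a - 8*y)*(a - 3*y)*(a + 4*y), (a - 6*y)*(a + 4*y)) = a + 4*y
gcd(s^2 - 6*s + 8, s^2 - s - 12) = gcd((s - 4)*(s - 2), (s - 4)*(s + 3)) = s - 4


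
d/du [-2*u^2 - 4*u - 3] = -4*u - 4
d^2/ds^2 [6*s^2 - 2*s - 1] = 12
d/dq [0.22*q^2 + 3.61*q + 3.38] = 0.44*q + 3.61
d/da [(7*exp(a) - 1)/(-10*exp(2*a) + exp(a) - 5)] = ((7*exp(a) - 1)*(20*exp(a) - 1) - 70*exp(2*a) + 7*exp(a) - 35)*exp(a)/(10*exp(2*a) - exp(a) + 5)^2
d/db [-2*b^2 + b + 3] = 1 - 4*b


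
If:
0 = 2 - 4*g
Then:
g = 1/2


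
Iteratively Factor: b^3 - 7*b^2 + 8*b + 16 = (b - 4)*(b^2 - 3*b - 4) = (b - 4)^2*(b + 1)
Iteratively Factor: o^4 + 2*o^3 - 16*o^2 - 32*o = (o + 4)*(o^3 - 2*o^2 - 8*o) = (o + 2)*(o + 4)*(o^2 - 4*o) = o*(o + 2)*(o + 4)*(o - 4)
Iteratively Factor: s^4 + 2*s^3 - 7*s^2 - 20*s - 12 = (s - 3)*(s^3 + 5*s^2 + 8*s + 4) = (s - 3)*(s + 2)*(s^2 + 3*s + 2) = (s - 3)*(s + 2)^2*(s + 1)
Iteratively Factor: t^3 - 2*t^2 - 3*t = (t - 3)*(t^2 + t) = (t - 3)*(t + 1)*(t)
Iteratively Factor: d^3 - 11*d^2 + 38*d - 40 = (d - 5)*(d^2 - 6*d + 8) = (d - 5)*(d - 4)*(d - 2)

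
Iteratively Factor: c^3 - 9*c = (c - 3)*(c^2 + 3*c) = (c - 3)*(c + 3)*(c)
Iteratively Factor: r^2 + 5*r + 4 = (r + 1)*(r + 4)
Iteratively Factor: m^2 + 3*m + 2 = (m + 1)*(m + 2)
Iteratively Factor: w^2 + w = (w + 1)*(w)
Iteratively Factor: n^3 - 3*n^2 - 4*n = (n)*(n^2 - 3*n - 4) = n*(n + 1)*(n - 4)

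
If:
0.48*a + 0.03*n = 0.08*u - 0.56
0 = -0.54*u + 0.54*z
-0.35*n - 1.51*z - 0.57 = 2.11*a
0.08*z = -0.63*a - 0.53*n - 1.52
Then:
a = -0.83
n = -2.07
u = 1.26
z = 1.26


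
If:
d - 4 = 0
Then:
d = 4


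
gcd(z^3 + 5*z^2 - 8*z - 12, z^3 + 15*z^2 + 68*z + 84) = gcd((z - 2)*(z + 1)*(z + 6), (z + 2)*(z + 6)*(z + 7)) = z + 6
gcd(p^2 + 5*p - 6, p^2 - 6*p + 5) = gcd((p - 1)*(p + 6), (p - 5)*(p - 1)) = p - 1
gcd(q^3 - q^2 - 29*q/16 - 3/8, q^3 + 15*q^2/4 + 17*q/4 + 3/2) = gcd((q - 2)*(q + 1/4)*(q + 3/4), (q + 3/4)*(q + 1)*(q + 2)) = q + 3/4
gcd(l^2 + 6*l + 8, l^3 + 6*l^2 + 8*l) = l^2 + 6*l + 8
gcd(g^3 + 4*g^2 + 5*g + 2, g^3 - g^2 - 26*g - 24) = g + 1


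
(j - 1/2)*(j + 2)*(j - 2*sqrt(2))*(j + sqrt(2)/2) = j^4 - 3*sqrt(2)*j^3/2 + 3*j^3/2 - 9*sqrt(2)*j^2/4 - 3*j^2 - 3*j + 3*sqrt(2)*j/2 + 2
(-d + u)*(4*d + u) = -4*d^2 + 3*d*u + u^2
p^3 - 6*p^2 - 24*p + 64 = (p - 8)*(p - 2)*(p + 4)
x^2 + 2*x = x*(x + 2)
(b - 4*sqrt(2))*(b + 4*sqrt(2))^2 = b^3 + 4*sqrt(2)*b^2 - 32*b - 128*sqrt(2)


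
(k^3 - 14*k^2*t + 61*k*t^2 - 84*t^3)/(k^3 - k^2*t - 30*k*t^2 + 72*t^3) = (k - 7*t)/(k + 6*t)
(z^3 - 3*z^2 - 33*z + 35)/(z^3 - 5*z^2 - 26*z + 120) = (z^2 - 8*z + 7)/(z^2 - 10*z + 24)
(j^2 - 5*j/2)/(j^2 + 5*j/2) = (2*j - 5)/(2*j + 5)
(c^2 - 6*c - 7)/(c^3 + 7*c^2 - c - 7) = (c - 7)/(c^2 + 6*c - 7)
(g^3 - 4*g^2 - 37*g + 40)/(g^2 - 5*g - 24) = (g^2 + 4*g - 5)/(g + 3)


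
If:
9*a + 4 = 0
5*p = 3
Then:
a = -4/9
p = 3/5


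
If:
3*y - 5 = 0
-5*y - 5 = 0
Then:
No Solution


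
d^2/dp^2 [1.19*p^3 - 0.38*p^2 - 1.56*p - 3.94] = 7.14*p - 0.76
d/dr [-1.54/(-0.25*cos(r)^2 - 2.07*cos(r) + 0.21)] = (0.77*cos(r) + 3.1878)*sin(r)/(0.25*cos(r)^2 + 2.07*cos(r) - 0.21)^2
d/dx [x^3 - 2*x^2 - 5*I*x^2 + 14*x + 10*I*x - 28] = 3*x^2 - 4*x - 10*I*x + 14 + 10*I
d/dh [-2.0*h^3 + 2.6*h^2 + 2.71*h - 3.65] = -6.0*h^2 + 5.2*h + 2.71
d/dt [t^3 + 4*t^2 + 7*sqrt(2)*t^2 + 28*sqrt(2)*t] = 3*t^2 + 8*t + 14*sqrt(2)*t + 28*sqrt(2)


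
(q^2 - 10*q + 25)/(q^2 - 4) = (q^2 - 10*q + 25)/(q^2 - 4)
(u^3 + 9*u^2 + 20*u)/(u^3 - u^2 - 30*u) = (u + 4)/(u - 6)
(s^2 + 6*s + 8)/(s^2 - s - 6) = (s + 4)/(s - 3)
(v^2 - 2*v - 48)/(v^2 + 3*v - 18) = (v - 8)/(v - 3)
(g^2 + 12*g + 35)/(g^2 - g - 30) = (g + 7)/(g - 6)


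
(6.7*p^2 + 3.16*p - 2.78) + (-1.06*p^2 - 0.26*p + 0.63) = 5.64*p^2 + 2.9*p - 2.15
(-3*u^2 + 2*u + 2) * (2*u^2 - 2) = -6*u^4 + 4*u^3 + 10*u^2 - 4*u - 4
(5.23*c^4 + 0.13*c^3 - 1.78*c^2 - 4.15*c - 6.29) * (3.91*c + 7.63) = 20.4493*c^5 + 40.4132*c^4 - 5.9679*c^3 - 29.8079*c^2 - 56.2584*c - 47.9927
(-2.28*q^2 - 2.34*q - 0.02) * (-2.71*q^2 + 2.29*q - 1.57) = 6.1788*q^4 + 1.1202*q^3 - 1.7248*q^2 + 3.628*q + 0.0314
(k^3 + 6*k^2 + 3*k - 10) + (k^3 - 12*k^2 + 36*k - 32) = 2*k^3 - 6*k^2 + 39*k - 42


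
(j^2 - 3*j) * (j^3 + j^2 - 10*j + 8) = j^5 - 2*j^4 - 13*j^3 + 38*j^2 - 24*j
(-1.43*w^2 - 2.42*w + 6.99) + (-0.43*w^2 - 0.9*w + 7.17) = -1.86*w^2 - 3.32*w + 14.16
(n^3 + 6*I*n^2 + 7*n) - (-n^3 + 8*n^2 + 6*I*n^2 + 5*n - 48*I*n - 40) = 2*n^3 - 8*n^2 + 2*n + 48*I*n + 40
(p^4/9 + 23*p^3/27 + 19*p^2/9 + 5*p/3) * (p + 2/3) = p^5/9 + 25*p^4/27 + 217*p^3/81 + 83*p^2/27 + 10*p/9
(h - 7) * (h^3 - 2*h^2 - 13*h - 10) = h^4 - 9*h^3 + h^2 + 81*h + 70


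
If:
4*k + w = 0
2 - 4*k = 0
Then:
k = 1/2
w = -2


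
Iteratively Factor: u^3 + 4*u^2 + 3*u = (u + 3)*(u^2 + u) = u*(u + 3)*(u + 1)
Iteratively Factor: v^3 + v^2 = (v)*(v^2 + v) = v^2*(v + 1)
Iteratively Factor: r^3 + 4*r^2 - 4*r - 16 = (r + 4)*(r^2 - 4) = (r + 2)*(r + 4)*(r - 2)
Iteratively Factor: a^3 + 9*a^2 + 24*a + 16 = (a + 4)*(a^2 + 5*a + 4) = (a + 4)^2*(a + 1)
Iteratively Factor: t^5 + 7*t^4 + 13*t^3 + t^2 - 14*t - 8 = (t - 1)*(t^4 + 8*t^3 + 21*t^2 + 22*t + 8) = (t - 1)*(t + 4)*(t^3 + 4*t^2 + 5*t + 2) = (t - 1)*(t + 1)*(t + 4)*(t^2 + 3*t + 2) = (t - 1)*(t + 1)^2*(t + 4)*(t + 2)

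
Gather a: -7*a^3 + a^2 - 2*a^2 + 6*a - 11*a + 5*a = -7*a^3 - a^2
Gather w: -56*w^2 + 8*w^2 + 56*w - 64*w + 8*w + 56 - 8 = 48 - 48*w^2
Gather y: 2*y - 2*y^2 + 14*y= -2*y^2 + 16*y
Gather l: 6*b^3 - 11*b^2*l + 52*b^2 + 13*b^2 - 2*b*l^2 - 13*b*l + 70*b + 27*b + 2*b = 6*b^3 + 65*b^2 - 2*b*l^2 + 99*b + l*(-11*b^2 - 13*b)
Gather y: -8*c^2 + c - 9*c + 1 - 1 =-8*c^2 - 8*c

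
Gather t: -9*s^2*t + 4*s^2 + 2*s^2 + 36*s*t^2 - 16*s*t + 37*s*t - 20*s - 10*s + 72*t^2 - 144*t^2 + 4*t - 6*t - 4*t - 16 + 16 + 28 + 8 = 6*s^2 - 30*s + t^2*(36*s - 72) + t*(-9*s^2 + 21*s - 6) + 36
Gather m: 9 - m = 9 - m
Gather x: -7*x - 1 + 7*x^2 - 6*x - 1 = 7*x^2 - 13*x - 2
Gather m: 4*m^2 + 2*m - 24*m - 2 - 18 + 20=4*m^2 - 22*m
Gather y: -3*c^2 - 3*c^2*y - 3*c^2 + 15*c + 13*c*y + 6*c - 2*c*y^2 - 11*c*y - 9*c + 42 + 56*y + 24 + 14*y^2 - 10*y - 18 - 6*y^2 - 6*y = -6*c^2 + 12*c + y^2*(8 - 2*c) + y*(-3*c^2 + 2*c + 40) + 48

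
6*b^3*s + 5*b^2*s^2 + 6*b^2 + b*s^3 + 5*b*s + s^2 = (2*b + s)*(3*b + s)*(b*s + 1)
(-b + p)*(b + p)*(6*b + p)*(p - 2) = -6*b^3*p + 12*b^3 - b^2*p^2 + 2*b^2*p + 6*b*p^3 - 12*b*p^2 + p^4 - 2*p^3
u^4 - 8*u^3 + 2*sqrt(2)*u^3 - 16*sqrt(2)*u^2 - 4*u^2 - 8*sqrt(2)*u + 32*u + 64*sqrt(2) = (u - 8)*(u - 2)*(u + 2)*(u + 2*sqrt(2))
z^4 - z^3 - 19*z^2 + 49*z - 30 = (z - 3)*(z - 2)*(z - 1)*(z + 5)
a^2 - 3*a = a*(a - 3)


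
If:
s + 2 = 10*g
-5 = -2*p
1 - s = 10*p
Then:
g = -11/5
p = 5/2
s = -24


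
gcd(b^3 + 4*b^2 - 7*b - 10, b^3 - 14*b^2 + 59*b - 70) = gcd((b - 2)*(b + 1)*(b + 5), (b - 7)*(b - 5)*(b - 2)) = b - 2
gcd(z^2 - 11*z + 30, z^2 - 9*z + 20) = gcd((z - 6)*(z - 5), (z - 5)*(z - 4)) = z - 5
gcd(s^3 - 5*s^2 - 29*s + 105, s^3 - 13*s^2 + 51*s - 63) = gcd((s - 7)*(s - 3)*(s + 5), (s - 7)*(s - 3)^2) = s^2 - 10*s + 21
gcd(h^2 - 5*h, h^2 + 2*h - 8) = 1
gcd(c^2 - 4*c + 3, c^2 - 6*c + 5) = c - 1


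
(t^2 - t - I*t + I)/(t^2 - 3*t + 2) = (t - I)/(t - 2)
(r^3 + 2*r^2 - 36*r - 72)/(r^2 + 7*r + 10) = (r^2 - 36)/(r + 5)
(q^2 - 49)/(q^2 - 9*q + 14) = (q + 7)/(q - 2)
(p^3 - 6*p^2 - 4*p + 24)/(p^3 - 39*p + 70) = (p^2 - 4*p - 12)/(p^2 + 2*p - 35)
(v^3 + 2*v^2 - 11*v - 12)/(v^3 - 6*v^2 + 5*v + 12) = (v + 4)/(v - 4)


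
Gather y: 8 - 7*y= 8 - 7*y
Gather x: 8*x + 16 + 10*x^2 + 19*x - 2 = 10*x^2 + 27*x + 14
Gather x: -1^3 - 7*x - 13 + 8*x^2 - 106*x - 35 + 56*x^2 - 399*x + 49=64*x^2 - 512*x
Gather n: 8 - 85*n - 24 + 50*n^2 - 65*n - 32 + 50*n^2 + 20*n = 100*n^2 - 130*n - 48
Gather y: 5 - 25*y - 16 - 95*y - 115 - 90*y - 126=-210*y - 252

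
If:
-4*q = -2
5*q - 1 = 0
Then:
No Solution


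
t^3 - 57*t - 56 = (t - 8)*(t + 1)*(t + 7)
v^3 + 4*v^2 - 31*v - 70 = (v - 5)*(v + 2)*(v + 7)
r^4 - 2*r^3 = r^3*(r - 2)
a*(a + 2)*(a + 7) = a^3 + 9*a^2 + 14*a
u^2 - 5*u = u*(u - 5)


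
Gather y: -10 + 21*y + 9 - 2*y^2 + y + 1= -2*y^2 + 22*y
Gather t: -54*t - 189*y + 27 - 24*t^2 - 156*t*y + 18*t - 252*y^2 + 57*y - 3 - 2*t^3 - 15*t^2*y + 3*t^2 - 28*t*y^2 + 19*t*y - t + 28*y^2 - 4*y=-2*t^3 + t^2*(-15*y - 21) + t*(-28*y^2 - 137*y - 37) - 224*y^2 - 136*y + 24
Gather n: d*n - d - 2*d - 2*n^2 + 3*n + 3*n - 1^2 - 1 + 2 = -3*d - 2*n^2 + n*(d + 6)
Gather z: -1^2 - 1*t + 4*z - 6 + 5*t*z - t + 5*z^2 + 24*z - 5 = -2*t + 5*z^2 + z*(5*t + 28) - 12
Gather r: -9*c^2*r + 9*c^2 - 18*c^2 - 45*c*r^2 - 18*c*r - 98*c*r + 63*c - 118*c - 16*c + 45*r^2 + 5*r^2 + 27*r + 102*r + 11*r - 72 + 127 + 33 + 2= -9*c^2 - 71*c + r^2*(50 - 45*c) + r*(-9*c^2 - 116*c + 140) + 90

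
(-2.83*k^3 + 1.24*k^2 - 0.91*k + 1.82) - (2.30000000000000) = -2.83*k^3 + 1.24*k^2 - 0.91*k - 0.48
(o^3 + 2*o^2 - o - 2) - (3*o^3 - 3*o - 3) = -2*o^3 + 2*o^2 + 2*o + 1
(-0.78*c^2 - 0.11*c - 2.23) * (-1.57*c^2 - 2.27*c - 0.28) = 1.2246*c^4 + 1.9433*c^3 + 3.9692*c^2 + 5.0929*c + 0.6244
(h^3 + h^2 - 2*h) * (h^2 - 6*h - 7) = h^5 - 5*h^4 - 15*h^3 + 5*h^2 + 14*h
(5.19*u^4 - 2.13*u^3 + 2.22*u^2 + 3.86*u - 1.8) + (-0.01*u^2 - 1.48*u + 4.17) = 5.19*u^4 - 2.13*u^3 + 2.21*u^2 + 2.38*u + 2.37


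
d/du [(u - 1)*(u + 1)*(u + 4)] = 3*u^2 + 8*u - 1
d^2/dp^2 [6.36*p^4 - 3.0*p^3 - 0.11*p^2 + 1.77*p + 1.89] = 76.32*p^2 - 18.0*p - 0.22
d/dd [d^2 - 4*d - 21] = 2*d - 4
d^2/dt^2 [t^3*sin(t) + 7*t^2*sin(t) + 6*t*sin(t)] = -t^3*sin(t) - 7*t^2*sin(t) + 6*t^2*cos(t) + 28*t*cos(t) + 14*sin(t) + 12*cos(t)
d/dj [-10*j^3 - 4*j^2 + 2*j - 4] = -30*j^2 - 8*j + 2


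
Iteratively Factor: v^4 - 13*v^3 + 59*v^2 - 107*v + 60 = (v - 4)*(v^3 - 9*v^2 + 23*v - 15) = (v - 4)*(v - 3)*(v^2 - 6*v + 5) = (v - 4)*(v - 3)*(v - 1)*(v - 5)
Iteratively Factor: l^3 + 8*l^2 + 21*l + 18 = (l + 3)*(l^2 + 5*l + 6) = (l + 3)^2*(l + 2)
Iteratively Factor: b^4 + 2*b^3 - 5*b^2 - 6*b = (b)*(b^3 + 2*b^2 - 5*b - 6) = b*(b + 3)*(b^2 - b - 2) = b*(b - 2)*(b + 3)*(b + 1)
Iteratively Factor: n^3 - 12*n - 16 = (n + 2)*(n^2 - 2*n - 8) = (n - 4)*(n + 2)*(n + 2)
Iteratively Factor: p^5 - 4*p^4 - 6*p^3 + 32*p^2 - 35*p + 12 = (p - 1)*(p^4 - 3*p^3 - 9*p^2 + 23*p - 12) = (p - 1)^2*(p^3 - 2*p^2 - 11*p + 12) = (p - 4)*(p - 1)^2*(p^2 + 2*p - 3) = (p - 4)*(p - 1)^3*(p + 3)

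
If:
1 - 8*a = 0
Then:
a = 1/8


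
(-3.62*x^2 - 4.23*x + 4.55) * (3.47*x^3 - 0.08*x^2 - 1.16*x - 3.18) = -12.5614*x^5 - 14.3885*x^4 + 20.3261*x^3 + 16.0544*x^2 + 8.1734*x - 14.469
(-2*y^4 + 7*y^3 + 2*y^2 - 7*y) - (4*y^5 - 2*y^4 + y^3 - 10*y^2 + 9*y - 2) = -4*y^5 + 6*y^3 + 12*y^2 - 16*y + 2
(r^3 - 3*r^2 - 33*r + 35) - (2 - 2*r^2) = r^3 - r^2 - 33*r + 33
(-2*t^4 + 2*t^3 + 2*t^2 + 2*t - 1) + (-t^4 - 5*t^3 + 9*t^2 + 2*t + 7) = -3*t^4 - 3*t^3 + 11*t^2 + 4*t + 6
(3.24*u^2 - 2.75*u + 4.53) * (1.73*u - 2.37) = 5.6052*u^3 - 12.4363*u^2 + 14.3544*u - 10.7361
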